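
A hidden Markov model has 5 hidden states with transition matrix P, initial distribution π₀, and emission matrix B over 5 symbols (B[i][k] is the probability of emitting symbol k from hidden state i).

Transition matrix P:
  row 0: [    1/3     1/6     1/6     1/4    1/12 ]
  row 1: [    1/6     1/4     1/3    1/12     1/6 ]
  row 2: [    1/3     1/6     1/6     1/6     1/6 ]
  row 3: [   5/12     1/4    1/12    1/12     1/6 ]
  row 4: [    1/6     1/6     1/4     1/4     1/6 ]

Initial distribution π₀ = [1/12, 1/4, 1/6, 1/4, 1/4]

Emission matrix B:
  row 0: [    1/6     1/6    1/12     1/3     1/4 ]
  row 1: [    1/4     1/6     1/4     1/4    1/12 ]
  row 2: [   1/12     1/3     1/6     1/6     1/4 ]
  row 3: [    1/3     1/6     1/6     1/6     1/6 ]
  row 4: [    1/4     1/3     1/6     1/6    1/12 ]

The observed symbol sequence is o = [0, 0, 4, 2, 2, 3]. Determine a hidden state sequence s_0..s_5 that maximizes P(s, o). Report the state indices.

t=0: δ = [1.389e-02, 6.250e-02, 1.389e-02, 8.333e-02, 6.250e-02]  (obs o_0=0)
t=1: δ = [5.787e-03, 5.208e-03, 1.736e-03, 5.208e-03, 3.472e-03]  ψ = [3, 3, 1, 4, 3]  (obs o_1=0)
t=2: δ = [5.425e-04, 1.085e-04, 4.340e-04, 2.411e-04, 7.234e-05]  ψ = [3, 1, 1, 0, 1]  (obs o_2=4)
t=3: δ = [1.507e-05, 2.261e-05, 1.507e-05, 2.261e-05, 1.206e-05]  ψ = [0, 0, 0, 0, 2]  (obs o_3=2)
t=4: δ = [7.849e-07, 1.413e-06, 1.256e-06, 6.279e-07, 6.279e-07]  ψ = [3, 1, 1, 0, 1]  (obs o_4=2)
t=5: δ = [1.395e-07, 8.830e-08, 7.849e-08, 3.489e-08, 3.925e-08]  ψ = [2, 1, 1, 2, 1]  (obs o_5=3)
backtrack: best end state = 0; path = [4, 3, 0, 1, 2, 0]

path = [4, 3, 0, 1, 2, 0]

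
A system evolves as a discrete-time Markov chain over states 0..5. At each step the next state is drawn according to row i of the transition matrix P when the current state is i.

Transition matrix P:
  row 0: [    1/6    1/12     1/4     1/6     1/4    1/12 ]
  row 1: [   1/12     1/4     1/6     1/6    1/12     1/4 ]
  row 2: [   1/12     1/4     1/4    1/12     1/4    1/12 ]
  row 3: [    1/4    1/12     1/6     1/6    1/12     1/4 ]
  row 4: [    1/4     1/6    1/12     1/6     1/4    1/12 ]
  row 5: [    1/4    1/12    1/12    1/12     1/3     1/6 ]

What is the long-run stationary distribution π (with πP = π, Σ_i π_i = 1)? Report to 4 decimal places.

Balance equations π_j = Σ_i π_i·P[i][j]:
  π_0 = 1/6·π_0 + 1/12·π_1 + 1/12·π_2 + 1/4·π_3 + 1/4·π_4 + 1/4·π_5
  π_1 = 1/12·π_0 + 1/4·π_1 + 1/4·π_2 + 1/12·π_3 + 1/6·π_4 + 1/12·π_5
  π_2 = 1/4·π_0 + 1/6·π_1 + 1/4·π_2 + 1/6·π_3 + 1/12·π_4 + 1/12·π_5
  π_3 = 1/6·π_0 + 1/6·π_1 + 1/12·π_2 + 1/6·π_3 + 1/6·π_4 + 1/12·π_5
  π_4 = 1/4·π_0 + 1/12·π_1 + 1/4·π_2 + 1/12·π_3 + 1/4·π_4 + 1/3·π_5
  normalize: π_0 + π_1 + π_2 + π_3 + π_4 + π_5 = 1
Solving the linear system gives exactly π = [359/1978, 611/3956, 164/989, 557/3956, 421/1978, 143/989].

π = [0.1815, 0.1544, 0.1658, 0.1408, 0.2128, 0.1446]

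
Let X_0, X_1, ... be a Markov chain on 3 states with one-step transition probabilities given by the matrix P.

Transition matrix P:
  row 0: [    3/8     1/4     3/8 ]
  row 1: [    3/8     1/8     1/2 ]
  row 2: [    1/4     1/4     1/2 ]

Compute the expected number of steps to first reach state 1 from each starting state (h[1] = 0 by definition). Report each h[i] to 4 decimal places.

First-step conditioning: h[1] = 0; for i ≠ 1, h[i] = 1 + Σ_k P[i][k]·h[k].
  h[0] = 1 + 3/8·h[0] + 3/8·h[2]
  h[2] = 1 + 1/4·h[0] + 1/2·h[2]
Solving the 2×2 linear system over states ≠ 1 gives exactly h = [4, 0, 4] (h[1] = 0 is the target).

h = [4.0000, 0.0000, 4.0000]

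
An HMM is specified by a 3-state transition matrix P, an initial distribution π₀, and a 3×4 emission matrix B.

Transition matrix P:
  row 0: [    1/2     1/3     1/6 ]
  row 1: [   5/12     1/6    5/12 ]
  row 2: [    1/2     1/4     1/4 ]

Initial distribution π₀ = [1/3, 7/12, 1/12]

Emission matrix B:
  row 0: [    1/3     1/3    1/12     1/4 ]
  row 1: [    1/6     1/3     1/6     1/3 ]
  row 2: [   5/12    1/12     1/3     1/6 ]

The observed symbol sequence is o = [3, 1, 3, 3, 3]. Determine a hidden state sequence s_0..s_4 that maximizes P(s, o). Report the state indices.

path = [1, 0, 0, 0, 0]

t=0: δ = [8.333e-02, 1.944e-01, 1.389e-02]  (obs o_0=3)
t=1: δ = [2.701e-02, 1.080e-02, 6.752e-03]  ψ = [1, 1, 1]  (obs o_1=1)
t=2: δ = [3.376e-03, 3.001e-03, 7.502e-04]  ψ = [0, 0, 0]  (obs o_2=3)
t=3: δ = [4.220e-04, 3.751e-04, 2.084e-04]  ψ = [0, 0, 1]  (obs o_3=3)
t=4: δ = [5.275e-05, 4.689e-05, 2.605e-05]  ψ = [0, 0, 1]  (obs o_4=3)
backtrack: best end state = 0; path = [1, 0, 0, 0, 0]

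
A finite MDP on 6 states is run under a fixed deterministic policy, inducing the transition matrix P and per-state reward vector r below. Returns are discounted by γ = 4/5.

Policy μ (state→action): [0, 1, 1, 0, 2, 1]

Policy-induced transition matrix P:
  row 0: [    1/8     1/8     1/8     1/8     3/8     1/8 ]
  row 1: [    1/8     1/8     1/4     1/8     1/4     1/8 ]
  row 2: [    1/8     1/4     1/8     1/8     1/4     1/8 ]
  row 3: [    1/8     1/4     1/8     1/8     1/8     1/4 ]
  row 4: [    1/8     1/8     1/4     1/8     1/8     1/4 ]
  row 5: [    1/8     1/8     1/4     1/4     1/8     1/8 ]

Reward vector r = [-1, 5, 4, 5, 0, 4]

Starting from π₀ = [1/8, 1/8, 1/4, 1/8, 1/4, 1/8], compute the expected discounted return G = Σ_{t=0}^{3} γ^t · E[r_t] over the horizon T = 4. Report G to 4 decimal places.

t=0: π = [0.1250, 0.1250, 0.2500, 0.1250, 0.2500, 0.1250], E[r] = 2.6250, γ^t·E[r] = 2.625000, running G = 2.625000
t=1: π = [0.1250, 0.1719, 0.1875, 0.1406, 0.2031, 0.1719], E[r] = 2.8750, γ^t·E[r] = 2.300000, running G = 4.925000
t=2: π = [0.1250, 0.1660, 0.1934, 0.1465, 0.2012, 0.1680], E[r] = 2.8828, γ^t·E[r] = 1.845000, running G = 6.770000
t=3: π = [0.1250, 0.1675, 0.1919, 0.1460, 0.2012, 0.1685], E[r] = 2.8838, γ^t·E[r] = 1.476500, running G = 8.246500

G = 8.2465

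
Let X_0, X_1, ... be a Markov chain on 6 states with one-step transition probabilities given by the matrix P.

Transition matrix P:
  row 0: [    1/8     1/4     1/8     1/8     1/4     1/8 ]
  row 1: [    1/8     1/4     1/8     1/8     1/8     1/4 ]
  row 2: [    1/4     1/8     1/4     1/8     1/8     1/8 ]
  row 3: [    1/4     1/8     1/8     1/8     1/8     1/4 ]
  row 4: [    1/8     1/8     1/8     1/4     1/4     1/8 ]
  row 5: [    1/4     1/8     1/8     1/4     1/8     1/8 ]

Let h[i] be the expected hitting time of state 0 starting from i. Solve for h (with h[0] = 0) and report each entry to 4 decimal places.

First-step conditioning: h[0] = 0; for i ≠ 0, h[i] = 1 + Σ_k P[i][k]·h[k].
  h[1] = 1 + 1/4·h[1] + 1/8·h[2] + 1/8·h[3] + 1/8·h[4] + 1/4·h[5]
  h[2] = 1 + 1/8·h[1] + 1/4·h[2] + 1/8·h[3] + 1/8·h[4] + 1/8·h[5]
  h[3] = 1 + 1/8·h[1] + 1/8·h[2] + 1/8·h[3] + 1/8·h[4] + 1/4·h[5]
  h[4] = 1 + 1/8·h[1] + 1/8·h[2] + 1/4·h[3] + 1/4·h[4] + 1/8·h[5]
  h[5] = 1 + 1/8·h[1] + 1/8·h[2] + 1/4·h[3] + 1/8·h[4] + 1/8·h[5]
Solving the 5×5 linear system over states ≠ 0 gives exactly h = [0, 16/3, 14/3, 14/3, 16/3, 14/3] (h[0] = 0 is the target).

h = [0.0000, 5.3333, 4.6667, 4.6667, 5.3333, 4.6667]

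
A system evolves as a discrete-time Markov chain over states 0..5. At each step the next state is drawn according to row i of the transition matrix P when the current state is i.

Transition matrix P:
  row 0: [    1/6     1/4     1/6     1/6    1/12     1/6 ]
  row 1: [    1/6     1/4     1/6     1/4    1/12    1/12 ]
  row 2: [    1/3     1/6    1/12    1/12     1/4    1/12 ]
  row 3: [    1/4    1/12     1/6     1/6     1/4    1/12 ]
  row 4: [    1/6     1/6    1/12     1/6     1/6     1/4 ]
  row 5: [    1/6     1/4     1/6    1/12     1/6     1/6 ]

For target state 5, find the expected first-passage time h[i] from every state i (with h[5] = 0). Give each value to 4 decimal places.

First-step conditioning: h[5] = 0; for i ≠ 5, h[i] = 1 + Σ_k P[i][k]·h[k].
  h[0] = 1 + 1/6·h[0] + 1/4·h[1] + 1/6·h[2] + 1/6·h[3] + 1/12·h[4]
  h[1] = 1 + 1/6·h[0] + 1/4·h[1] + 1/6·h[2] + 1/4·h[3] + 1/12·h[4]
  h[2] = 1 + 1/3·h[0] + 1/6·h[1] + 1/12·h[2] + 1/12·h[3] + 1/4·h[4]
  h[3] = 1 + 1/4·h[0] + 1/12·h[1] + 1/6·h[2] + 1/6·h[3] + 1/4·h[4]
  h[4] = 1 + 1/6·h[0] + 1/6·h[1] + 1/12·h[2] + 1/6·h[3] + 1/6·h[4]
Solving the 5×5 linear system over states ≠ 5 gives exactly h = [1752/239, 55260/6931, 53364/6931, 53424/6931, 45552/6931, 0] (h[5] = 0 is the target).

h = [7.3305, 7.9729, 7.6993, 7.7080, 6.5722, 0.0000]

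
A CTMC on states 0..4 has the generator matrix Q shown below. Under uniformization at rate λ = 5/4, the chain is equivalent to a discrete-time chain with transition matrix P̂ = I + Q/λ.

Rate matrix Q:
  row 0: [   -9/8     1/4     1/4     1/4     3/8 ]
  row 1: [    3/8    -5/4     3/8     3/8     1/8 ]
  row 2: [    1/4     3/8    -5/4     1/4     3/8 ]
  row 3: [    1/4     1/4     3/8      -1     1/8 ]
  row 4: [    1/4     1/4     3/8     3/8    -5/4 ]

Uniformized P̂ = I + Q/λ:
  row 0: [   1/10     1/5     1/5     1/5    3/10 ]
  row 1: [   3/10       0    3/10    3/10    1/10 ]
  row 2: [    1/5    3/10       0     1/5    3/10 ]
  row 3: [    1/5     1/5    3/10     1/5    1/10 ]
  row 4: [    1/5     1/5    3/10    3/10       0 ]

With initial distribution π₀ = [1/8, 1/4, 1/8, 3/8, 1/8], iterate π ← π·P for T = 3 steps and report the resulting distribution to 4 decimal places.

t=0: π = [0.1250, 0.2500, 0.1250, 0.3750, 0.1250]
t=1: π = [0.2125, 0.1625, 0.2500, 0.2375, 0.1375]
t=2: π = [0.1950, 0.1925, 0.2038, 0.2300, 0.1788]
t=3: π = [0.1998, 0.1819, 0.2194, 0.2371, 0.1619]

π = [0.1998, 0.1819, 0.2194, 0.2371, 0.1619]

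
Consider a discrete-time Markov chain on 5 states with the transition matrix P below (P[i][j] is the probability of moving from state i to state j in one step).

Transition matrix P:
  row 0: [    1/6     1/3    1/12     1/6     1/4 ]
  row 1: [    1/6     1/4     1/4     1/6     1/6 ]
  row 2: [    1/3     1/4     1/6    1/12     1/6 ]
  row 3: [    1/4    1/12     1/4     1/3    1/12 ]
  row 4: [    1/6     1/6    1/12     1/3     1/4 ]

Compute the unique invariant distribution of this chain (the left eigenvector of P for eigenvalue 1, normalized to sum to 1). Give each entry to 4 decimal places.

π = [0.2133, 0.2161, 0.1701, 0.2192, 0.1813]

Balance equations π_j = Σ_i π_i·P[i][j]:
  π_0 = 1/6·π_0 + 1/6·π_1 + 1/3·π_2 + 1/4·π_3 + 1/6·π_4
  π_1 = 1/3·π_0 + 1/4·π_1 + 1/4·π_2 + 1/12·π_3 + 1/6·π_4
  π_2 = 1/12·π_0 + 1/4·π_1 + 1/6·π_2 + 1/4·π_3 + 1/12·π_4
  π_3 = 1/6·π_0 + 1/6·π_1 + 1/12·π_2 + 1/3·π_3 + 1/3·π_4
  normalize: π_0 + π_1 + π_2 + π_3 + π_4 = 1
Solving the linear system gives exactly π = [1275/5978, 646/2989, 25/147, 1966/8967, 3251/17934].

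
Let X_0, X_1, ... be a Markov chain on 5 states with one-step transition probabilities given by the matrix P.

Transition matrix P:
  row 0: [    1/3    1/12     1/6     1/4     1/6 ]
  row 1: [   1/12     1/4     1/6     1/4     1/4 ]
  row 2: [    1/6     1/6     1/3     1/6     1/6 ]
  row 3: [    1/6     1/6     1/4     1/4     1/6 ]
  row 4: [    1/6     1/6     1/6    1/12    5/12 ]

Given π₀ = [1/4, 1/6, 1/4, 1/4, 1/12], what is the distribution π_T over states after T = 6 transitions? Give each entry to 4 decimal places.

t=0: π = [0.2500, 0.1667, 0.2500, 0.2500, 0.0833]
t=1: π = [0.1944, 0.1597, 0.2292, 0.2153, 0.2014]
t=2: π = [0.1858, 0.1638, 0.2228, 0.1973, 0.2303]
t=3: π = [0.1840, 0.1648, 0.2202, 0.1930, 0.2379]
t=4: π = [0.1836, 0.1651, 0.2195, 0.1920, 0.2399]
t=5: π = [0.1835, 0.1651, 0.2192, 0.1917, 0.2404]
t=6: π = [0.1835, 0.1651, 0.2192, 0.1917, 0.2405]

π = [0.1835, 0.1651, 0.2192, 0.1917, 0.2405]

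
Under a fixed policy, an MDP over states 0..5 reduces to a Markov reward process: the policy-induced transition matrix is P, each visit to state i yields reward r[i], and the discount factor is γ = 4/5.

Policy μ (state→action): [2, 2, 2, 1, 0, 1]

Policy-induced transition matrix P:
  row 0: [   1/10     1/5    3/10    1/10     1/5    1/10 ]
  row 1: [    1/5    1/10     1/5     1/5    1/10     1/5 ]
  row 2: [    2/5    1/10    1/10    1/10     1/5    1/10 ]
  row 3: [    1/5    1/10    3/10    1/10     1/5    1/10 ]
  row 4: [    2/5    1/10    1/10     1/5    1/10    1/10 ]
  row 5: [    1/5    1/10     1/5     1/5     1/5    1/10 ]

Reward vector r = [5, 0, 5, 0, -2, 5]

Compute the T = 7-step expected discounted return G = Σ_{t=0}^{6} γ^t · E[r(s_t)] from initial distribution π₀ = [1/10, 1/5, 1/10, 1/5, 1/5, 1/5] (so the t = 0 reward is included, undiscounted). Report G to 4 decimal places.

t=0: π = [0.1000, 0.2000, 0.1000, 0.2000, 0.2000, 0.2000], E[r] = 1.6000, γ^t·E[r] = 1.600000, running G = 1.600000
t=1: π = [0.2500, 0.1100, 0.2000, 0.1600, 0.1600, 0.1200], E[r] = 2.5300, γ^t·E[r] = 2.024000, running G = 3.624000
t=2: π = [0.2470, 0.1250, 0.2050, 0.1390, 0.1730, 0.1110], E[r] = 2.4690, γ^t·E[r] = 1.580160, running G = 5.204160
t=3: π = [0.2509, 0.1247, 0.2008, 0.1409, 0.1702, 0.1125], E[r] = 2.4806, γ^t·E[r] = 1.270067, running G = 6.474227
t=4: π = [0.2491, 0.1251, 0.2021, 0.1407, 0.1705, 0.1125], E[r] = 2.4773, γ^t·E[r] = 1.014694, running G = 7.488921
t=5: π = [0.2496, 0.1249, 0.2017, 0.1408, 0.1704, 0.1125], E[r] = 2.4783, γ^t·E[r] = 0.812099, running G = 8.301020
t=6: π = [0.2495, 0.1250, 0.2018, 0.1408, 0.1705, 0.1125], E[r] = 2.4780, γ^t·E[r] = 0.649596, running G = 8.950616

G = 8.9506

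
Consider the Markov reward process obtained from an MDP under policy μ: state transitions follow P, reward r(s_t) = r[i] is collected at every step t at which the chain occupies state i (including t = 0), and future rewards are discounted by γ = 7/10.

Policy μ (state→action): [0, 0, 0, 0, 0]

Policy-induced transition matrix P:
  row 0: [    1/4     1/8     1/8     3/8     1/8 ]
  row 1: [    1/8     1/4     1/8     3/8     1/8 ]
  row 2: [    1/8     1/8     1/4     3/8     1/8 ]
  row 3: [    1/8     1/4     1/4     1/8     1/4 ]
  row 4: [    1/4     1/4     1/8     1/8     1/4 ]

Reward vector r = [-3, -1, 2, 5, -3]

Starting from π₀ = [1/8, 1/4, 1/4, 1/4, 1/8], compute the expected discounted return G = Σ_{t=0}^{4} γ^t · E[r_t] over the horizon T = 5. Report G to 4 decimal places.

G = 1.6239

t=0: π = [0.1250, 0.2500, 0.2500, 0.2500, 0.1250], E[r] = 0.7500, γ^t·E[r] = 0.750000, running G = 0.750000
t=1: π = [0.1563, 0.2031, 0.1875, 0.2813, 0.1719], E[r] = 0.5938, γ^t·E[r] = 0.415625, running G = 1.165625
t=2: π = [0.1660, 0.2070, 0.1836, 0.2617, 0.1816], E[r] = 0.4258, γ^t·E[r] = 0.208633, running G = 1.374258
t=3: π = [0.1685, 0.2063, 0.1807, 0.2642, 0.1804], E[r] = 0.4292, γ^t·E[r] = 0.147215, running G = 1.521473
t=4: π = [0.1686, 0.2064, 0.1806, 0.2639, 0.1806], E[r] = 0.4266, γ^t·E[r] = 0.102421, running G = 1.623894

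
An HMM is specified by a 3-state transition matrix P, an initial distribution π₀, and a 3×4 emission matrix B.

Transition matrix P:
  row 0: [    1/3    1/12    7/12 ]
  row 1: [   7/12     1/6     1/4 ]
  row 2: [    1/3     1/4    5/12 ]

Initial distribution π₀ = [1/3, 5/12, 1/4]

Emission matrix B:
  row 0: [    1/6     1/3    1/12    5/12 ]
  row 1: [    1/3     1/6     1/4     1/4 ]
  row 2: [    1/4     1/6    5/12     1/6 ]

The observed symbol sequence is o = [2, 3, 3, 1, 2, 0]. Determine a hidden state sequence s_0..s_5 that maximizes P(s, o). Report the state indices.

t=0: δ = [2.778e-02, 1.042e-01, 1.042e-01]  (obs o_0=2)
t=1: δ = [2.532e-02, 6.510e-03, 7.234e-03]  ψ = [1, 2, 2]  (obs o_1=3)
t=2: δ = [3.516e-03, 5.275e-04, 2.462e-03]  ψ = [0, 0, 0]  (obs o_2=3)
t=3: δ = [3.907e-04, 1.026e-04, 3.419e-04]  ψ = [0, 2, 0]  (obs o_3=1)
t=4: δ = [1.085e-05, 2.137e-05, 9.497e-05]  ψ = [0, 2, 0]  (obs o_4=2)
t=5: δ = [5.276e-06, 7.914e-06, 9.892e-06]  ψ = [2, 2, 2]  (obs o_5=0)
backtrack: best end state = 2; path = [1, 0, 0, 0, 2, 2]

path = [1, 0, 0, 0, 2, 2]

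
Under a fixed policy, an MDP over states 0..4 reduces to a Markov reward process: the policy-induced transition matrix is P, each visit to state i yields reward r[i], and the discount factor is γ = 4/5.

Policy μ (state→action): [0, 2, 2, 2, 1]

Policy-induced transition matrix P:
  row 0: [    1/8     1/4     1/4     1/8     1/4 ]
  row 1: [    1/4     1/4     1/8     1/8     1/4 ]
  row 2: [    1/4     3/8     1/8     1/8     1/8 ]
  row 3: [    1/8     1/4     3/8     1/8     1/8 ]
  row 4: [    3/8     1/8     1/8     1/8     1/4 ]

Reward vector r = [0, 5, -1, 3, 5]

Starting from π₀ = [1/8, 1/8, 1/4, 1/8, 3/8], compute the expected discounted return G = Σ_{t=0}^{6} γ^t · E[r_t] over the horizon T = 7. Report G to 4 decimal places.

t=0: π = [0.1250, 0.1250, 0.2500, 0.1250, 0.3750], E[r] = 2.6250, γ^t·E[r] = 2.625000, running G = 2.625000
t=1: π = [0.2656, 0.2344, 0.1719, 0.1250, 0.2031], E[r] = 2.3906, γ^t·E[r] = 1.912500, running G = 4.537500
t=2: π = [0.2266, 0.2461, 0.1895, 0.1250, 0.2129], E[r] = 2.4805, γ^t·E[r] = 1.587500, running G = 6.125000
t=3: π = [0.2327, 0.2471, 0.1846, 0.1250, 0.2107], E[r] = 2.4792, γ^t·E[r] = 1.269375, running G = 7.394375
t=4: π = [0.2316, 0.2467, 0.1853, 0.1250, 0.2113], E[r] = 2.4799, γ^t·E[r] = 1.015750, running G = 8.410125
t=5: π = [0.2318, 0.2468, 0.1852, 0.1250, 0.2112], E[r] = 2.4796, γ^t·E[r] = 0.812518, running G = 9.222643
t=6: π = [0.2318, 0.2467, 0.1852, 0.1250, 0.2112], E[r] = 2.4796, γ^t·E[r] = 0.650023, running G = 9.872665

G = 9.8727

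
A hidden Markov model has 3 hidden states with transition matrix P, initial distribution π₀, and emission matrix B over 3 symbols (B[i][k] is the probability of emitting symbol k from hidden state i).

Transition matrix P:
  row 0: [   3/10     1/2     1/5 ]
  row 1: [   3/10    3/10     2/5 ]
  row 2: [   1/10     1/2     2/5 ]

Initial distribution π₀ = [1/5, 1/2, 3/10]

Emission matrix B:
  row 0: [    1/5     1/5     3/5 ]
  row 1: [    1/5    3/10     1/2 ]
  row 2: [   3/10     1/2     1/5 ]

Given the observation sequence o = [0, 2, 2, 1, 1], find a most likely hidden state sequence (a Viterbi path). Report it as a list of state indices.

path = [1, 0, 1, 2, 2]

t=0: δ = [4.000e-02, 1.000e-01, 9.000e-02]  (obs o_0=0)
t=1: δ = [1.800e-02, 2.250e-02, 8.000e-03]  ψ = [1, 2, 1]  (obs o_1=2)
t=2: δ = [4.050e-03, 4.500e-03, 1.800e-03]  ψ = [1, 0, 1]  (obs o_2=2)
t=3: δ = [2.700e-04, 6.075e-04, 9.000e-04]  ψ = [1, 0, 1]  (obs o_3=1)
t=4: δ = [3.645e-05, 1.350e-04, 1.800e-04]  ψ = [1, 2, 2]  (obs o_4=1)
backtrack: best end state = 2; path = [1, 0, 1, 2, 2]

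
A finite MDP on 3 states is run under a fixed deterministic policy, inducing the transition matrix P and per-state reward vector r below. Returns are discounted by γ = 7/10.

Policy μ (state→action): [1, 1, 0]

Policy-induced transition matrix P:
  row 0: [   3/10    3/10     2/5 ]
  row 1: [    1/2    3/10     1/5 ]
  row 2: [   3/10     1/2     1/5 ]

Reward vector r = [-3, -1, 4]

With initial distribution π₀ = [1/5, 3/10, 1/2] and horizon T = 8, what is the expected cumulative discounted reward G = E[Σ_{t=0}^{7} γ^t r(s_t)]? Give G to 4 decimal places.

G = 0.1909

t=0: π = [0.2000, 0.3000, 0.5000], E[r] = 1.1000, γ^t·E[r] = 1.100000, running G = 1.100000
t=1: π = [0.3600, 0.4000, 0.2400], E[r] = -0.5200, γ^t·E[r] = -0.364000, running G = 0.736000
t=2: π = [0.3800, 0.3480, 0.2720], E[r] = -0.4000, γ^t·E[r] = -0.196000, running G = 0.540000
t=3: π = [0.3696, 0.3544, 0.2760], E[r] = -0.3592, γ^t·E[r] = -0.123206, running G = 0.416794
t=4: π = [0.3709, 0.3552, 0.2739], E[r] = -0.3722, γ^t·E[r] = -0.089356, running G = 0.327439
t=5: π = [0.3710, 0.3548, 0.2742], E[r] = -0.3712, γ^t·E[r] = -0.062388, running G = 0.265051
t=6: π = [0.3710, 0.3548, 0.2742], E[r] = -0.3709, γ^t·E[r] = -0.043633, running G = 0.221418
t=7: π = [0.3710, 0.3548, 0.2742], E[r] = -0.3710, γ^t·E[r] = -0.030552, running G = 0.190867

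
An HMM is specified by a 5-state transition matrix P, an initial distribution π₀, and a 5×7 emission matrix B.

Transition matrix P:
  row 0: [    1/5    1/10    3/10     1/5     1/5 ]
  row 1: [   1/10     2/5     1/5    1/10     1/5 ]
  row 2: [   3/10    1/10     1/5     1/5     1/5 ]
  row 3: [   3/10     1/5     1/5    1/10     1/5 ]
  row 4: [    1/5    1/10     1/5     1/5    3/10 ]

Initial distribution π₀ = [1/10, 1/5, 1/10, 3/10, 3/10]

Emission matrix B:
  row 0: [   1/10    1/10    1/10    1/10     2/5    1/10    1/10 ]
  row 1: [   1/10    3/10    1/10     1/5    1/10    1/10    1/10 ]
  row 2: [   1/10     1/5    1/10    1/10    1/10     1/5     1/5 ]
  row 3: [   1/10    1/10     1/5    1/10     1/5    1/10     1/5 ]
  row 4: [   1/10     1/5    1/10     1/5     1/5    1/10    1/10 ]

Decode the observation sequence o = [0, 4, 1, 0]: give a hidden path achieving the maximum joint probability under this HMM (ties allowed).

path = [3, 0, 2, 0]

t=0: δ = [1.000e-02, 2.000e-02, 1.000e-02, 3.000e-02, 3.000e-02]  (obs o_0=0)
t=1: δ = [3.600e-03, 8.000e-04, 6.000e-04, 1.200e-03, 1.800e-03]  ψ = [3, 1, 3, 4, 4]  (obs o_1=4)
t=2: δ = [7.200e-05, 1.080e-04, 2.160e-04, 7.200e-05, 1.440e-04]  ψ = [0, 0, 0, 0, 0]  (obs o_2=1)
t=3: δ = [6.480e-06, 4.320e-06, 4.320e-06, 4.320e-06, 4.320e-06]  ψ = [2, 1, 2, 2, 2]  (obs o_3=0)
backtrack: best end state = 0; path = [3, 0, 2, 0]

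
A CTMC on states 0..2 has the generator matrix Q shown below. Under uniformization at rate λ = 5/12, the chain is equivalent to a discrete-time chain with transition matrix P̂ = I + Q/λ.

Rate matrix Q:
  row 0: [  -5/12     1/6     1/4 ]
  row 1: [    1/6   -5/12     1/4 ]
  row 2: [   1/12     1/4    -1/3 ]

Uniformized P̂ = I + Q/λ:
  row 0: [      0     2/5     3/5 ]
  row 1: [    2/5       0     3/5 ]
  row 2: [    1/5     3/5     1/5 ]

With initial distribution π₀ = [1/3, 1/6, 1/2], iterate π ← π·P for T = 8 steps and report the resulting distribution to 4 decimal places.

π = [0.2247, 0.3466, 0.4286]

t=0: π = [0.3333, 0.1667, 0.5000]
t=1: π = [0.1667, 0.4333, 0.4000]
t=2: π = [0.2533, 0.3067, 0.4400]
t=3: π = [0.2107, 0.3653, 0.4240]
t=4: π = [0.2309, 0.3387, 0.4304]
t=5: π = [0.2215, 0.3506, 0.4278]
t=6: π = [0.2258, 0.3453, 0.4289]
t=7: π = [0.2239, 0.3476, 0.4285]
t=8: π = [0.2247, 0.3466, 0.4286]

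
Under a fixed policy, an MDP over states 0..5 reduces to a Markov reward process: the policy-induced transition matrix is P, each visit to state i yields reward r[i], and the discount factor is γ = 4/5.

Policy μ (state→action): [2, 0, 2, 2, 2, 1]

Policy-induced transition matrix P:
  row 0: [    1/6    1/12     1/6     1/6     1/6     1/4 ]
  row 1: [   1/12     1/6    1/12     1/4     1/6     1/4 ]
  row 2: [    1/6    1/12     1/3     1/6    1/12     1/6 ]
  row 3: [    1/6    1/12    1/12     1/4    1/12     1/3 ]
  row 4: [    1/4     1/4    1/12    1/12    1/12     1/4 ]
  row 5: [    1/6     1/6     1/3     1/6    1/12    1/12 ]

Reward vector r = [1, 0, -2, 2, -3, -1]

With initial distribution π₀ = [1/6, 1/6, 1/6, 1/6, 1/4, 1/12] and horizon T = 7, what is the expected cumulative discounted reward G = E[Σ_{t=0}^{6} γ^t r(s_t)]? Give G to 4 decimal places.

t=0: π = [0.1667, 0.1667, 0.1667, 0.1667, 0.2500, 0.0833], E[r] = -0.6667, γ^t·E[r] = -0.666667, running G = -0.666667
t=1: π = [0.1736, 0.1458, 0.1597, 0.1736, 0.1111, 0.2361], E[r] = -0.3681, γ^t·E[r] = -0.294444, running G = -0.961111
t=2: π = [0.1638, 0.1337, 0.1968, 0.1840, 0.1100, 0.2118], E[r] = -0.4034, γ^t·E[r] = -0.258148, running G = -1.219259
t=3: π = [0.1647, 0.1304, 0.1991, 0.1840, 0.1081, 0.2136], E[r] = -0.4036, γ^t·E[r] = -0.206642, running G = -1.425901
t=4: π = [0.1648, 0.1300, 0.2002, 0.1839, 0.1079, 0.2131], E[r] = -0.4049, γ^t·E[r] = -0.165842, running G = -1.591743
t=5: π = [0.1648, 0.1299, 0.2004, 0.1838, 0.1079, 0.2131], E[r] = -0.4052, γ^t·E[r] = -0.132763, running G = -1.724506
t=6: π = [0.1648, 0.1299, 0.2004, 0.1838, 0.1079, 0.2131], E[r] = -0.4052, γ^t·E[r] = -0.106224, running G = -1.830730

G = -1.8307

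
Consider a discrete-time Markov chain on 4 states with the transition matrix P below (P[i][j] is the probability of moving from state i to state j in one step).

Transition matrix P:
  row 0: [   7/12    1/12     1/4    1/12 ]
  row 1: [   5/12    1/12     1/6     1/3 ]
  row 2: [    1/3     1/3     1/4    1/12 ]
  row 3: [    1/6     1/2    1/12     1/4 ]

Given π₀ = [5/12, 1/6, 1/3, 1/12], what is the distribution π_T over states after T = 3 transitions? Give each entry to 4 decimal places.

t=0: π = [0.4167, 0.1667, 0.3333, 0.0833]
t=1: π = [0.4375, 0.2014, 0.2222, 0.1389]
t=2: π = [0.4363, 0.1968, 0.2101, 0.1568]
t=3: π = [0.4327, 0.2012, 0.2075, 0.1587]

π = [0.4327, 0.2012, 0.2075, 0.1587]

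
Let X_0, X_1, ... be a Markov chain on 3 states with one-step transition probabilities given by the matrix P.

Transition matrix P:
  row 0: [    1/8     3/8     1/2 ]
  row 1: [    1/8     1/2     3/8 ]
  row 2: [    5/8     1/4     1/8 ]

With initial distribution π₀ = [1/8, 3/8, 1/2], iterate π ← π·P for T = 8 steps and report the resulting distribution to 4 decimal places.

t=0: π = [0.1250, 0.3750, 0.5000]
t=1: π = [0.3750, 0.3594, 0.2656]
t=2: π = [0.2578, 0.3867, 0.3555]
t=3: π = [0.3027, 0.3789, 0.3184]
t=4: π = [0.2842, 0.3826, 0.3333]
t=5: π = [0.2916, 0.3812, 0.3272]
t=6: π = [0.2886, 0.3817, 0.3297]
t=7: π = [0.2898, 0.3815, 0.3287]
t=8: π = [0.2893, 0.3816, 0.3291]

π = [0.2893, 0.3816, 0.3291]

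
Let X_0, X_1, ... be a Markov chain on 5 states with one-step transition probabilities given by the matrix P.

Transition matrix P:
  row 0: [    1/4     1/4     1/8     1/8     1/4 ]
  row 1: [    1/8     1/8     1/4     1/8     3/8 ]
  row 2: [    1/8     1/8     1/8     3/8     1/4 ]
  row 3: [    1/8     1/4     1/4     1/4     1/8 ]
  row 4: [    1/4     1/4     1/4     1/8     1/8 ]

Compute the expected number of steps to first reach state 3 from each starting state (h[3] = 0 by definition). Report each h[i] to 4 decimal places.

h = [5.8750, 5.6964, 4.4286, 0.0000, 5.7143]

First-step conditioning: h[3] = 0; for i ≠ 3, h[i] = 1 + Σ_k P[i][k]·h[k].
  h[0] = 1 + 1/4·h[0] + 1/4·h[1] + 1/8·h[2] + 1/4·h[4]
  h[1] = 1 + 1/8·h[0] + 1/8·h[1] + 1/4·h[2] + 3/8·h[4]
  h[2] = 1 + 1/8·h[0] + 1/8·h[1] + 1/8·h[2] + 1/4·h[4]
  h[4] = 1 + 1/4·h[0] + 1/4·h[1] + 1/4·h[2] + 1/8·h[4]
Solving the 4×4 linear system over states ≠ 3 gives exactly h = [47/8, 319/56, 31/7, 0, 40/7] (h[3] = 0 is the target).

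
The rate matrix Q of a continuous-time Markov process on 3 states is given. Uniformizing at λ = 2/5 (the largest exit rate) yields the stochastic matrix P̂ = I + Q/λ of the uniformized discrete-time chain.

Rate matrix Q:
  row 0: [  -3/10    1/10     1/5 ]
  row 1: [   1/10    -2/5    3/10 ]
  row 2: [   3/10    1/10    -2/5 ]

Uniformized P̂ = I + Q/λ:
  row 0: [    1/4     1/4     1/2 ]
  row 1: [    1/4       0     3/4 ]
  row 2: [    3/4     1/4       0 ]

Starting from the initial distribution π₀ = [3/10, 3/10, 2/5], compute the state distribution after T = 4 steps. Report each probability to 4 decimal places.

t=0: π = [0.3000, 0.3000, 0.4000]
t=1: π = [0.4500, 0.1750, 0.3750]
t=2: π = [0.4375, 0.2063, 0.3563]
t=3: π = [0.4281, 0.1984, 0.3734]
t=4: π = [0.4367, 0.2004, 0.3629]

π = [0.4367, 0.2004, 0.3629]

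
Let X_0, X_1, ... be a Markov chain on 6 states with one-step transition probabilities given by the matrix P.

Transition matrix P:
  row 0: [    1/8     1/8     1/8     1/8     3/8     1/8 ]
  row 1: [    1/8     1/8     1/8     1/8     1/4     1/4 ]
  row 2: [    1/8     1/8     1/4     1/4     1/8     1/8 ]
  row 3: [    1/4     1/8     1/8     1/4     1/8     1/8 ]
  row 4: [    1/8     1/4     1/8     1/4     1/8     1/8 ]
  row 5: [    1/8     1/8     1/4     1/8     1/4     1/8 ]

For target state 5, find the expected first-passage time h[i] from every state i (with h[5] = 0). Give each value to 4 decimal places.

h = [6.9434, 6.0859, 6.9707, 6.9672, 6.8601, 0.0000]

First-step conditioning: h[5] = 0; for i ≠ 5, h[i] = 1 + Σ_k P[i][k]·h[k].
  h[0] = 1 + 1/8·h[0] + 1/8·h[1] + 1/8·h[2] + 1/8·h[3] + 3/8·h[4]
  h[1] = 1 + 1/8·h[0] + 1/8·h[1] + 1/8·h[2] + 1/8·h[3] + 1/4·h[4]
  h[2] = 1 + 1/8·h[0] + 1/8·h[1] + 1/4·h[2] + 1/4·h[3] + 1/8·h[4]
  h[3] = 1 + 1/4·h[0] + 1/8·h[1] + 1/8·h[2] + 1/4·h[3] + 1/8·h[4]
  h[4] = 1 + 1/8·h[0] + 1/4·h[1] + 1/8·h[2] + 1/4·h[3] + 1/8·h[4]
Solving the 5×5 linear system over states ≠ 5 gives exactly h = [16324/2351, 14308/2351, 16388/2351, 16380/2351, 16128/2351, 0] (h[5] = 0 is the target).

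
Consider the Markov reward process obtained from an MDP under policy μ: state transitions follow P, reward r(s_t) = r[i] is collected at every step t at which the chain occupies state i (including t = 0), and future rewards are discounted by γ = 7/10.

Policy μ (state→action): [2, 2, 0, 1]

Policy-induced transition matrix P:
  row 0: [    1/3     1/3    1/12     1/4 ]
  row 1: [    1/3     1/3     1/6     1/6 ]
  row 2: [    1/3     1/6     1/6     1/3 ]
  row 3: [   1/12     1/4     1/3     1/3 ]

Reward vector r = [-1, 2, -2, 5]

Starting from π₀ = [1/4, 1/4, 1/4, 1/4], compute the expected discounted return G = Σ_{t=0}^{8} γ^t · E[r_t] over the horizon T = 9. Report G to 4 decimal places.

G = 3.7328

t=0: π = [0.2500, 0.2500, 0.2500, 0.2500], E[r] = 1.0000, γ^t·E[r] = 1.000000, running G = 1.000000
t=1: π = [0.2708, 0.2708, 0.1875, 0.2708], E[r] = 1.2500, γ^t·E[r] = 0.875000, running G = 1.875000
t=2: π = [0.2656, 0.2795, 0.1892, 0.2656], E[r] = 1.2431, γ^t·E[r] = 0.609097, running G = 2.484097
t=3: π = [0.2669, 0.2797, 0.1888, 0.2646], E[r] = 1.2378, γ^t·E[r] = 0.424582, running G = 2.908679
t=4: π = [0.2672, 0.2798, 0.1885, 0.2645], E[r] = 1.2378, γ^t·E[r] = 0.297196, running G = 3.205874
t=5: π = [0.2672, 0.2799, 0.1885, 0.2644], E[r] = 1.2377, γ^t·E[r] = 0.208025, running G = 3.413900
t=6: π = [0.2672, 0.2799, 0.1885, 0.2644], E[r] = 1.2377, γ^t·E[r] = 0.145614, running G = 3.559514
t=7: π = [0.2672, 0.2799, 0.1885, 0.2644], E[r] = 1.2377, γ^t·E[r] = 0.101930, running G = 3.661444
t=8: π = [0.2672, 0.2799, 0.1885, 0.2644], E[r] = 1.2377, γ^t·E[r] = 0.071351, running G = 3.732794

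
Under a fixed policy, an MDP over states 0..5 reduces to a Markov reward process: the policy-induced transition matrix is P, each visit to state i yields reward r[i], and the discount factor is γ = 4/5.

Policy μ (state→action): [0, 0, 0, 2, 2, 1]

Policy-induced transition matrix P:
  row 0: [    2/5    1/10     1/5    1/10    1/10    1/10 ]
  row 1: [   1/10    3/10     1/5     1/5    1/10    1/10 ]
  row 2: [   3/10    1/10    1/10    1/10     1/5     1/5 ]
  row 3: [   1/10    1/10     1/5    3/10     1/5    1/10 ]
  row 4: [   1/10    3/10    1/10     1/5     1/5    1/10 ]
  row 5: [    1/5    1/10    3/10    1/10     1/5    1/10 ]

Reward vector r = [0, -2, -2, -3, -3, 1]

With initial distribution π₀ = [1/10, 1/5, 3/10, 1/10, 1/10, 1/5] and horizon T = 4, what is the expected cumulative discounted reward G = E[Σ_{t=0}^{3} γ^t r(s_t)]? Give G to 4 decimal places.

G = -4.3935

t=0: π = [0.1000, 0.2000, 0.3000, 0.1000, 0.1000, 0.2000], E[r] = -1.4000, γ^t·E[r] = -1.400000, running G = -1.400000
t=1: π = [0.2100, 0.1600, 0.1800, 0.1500, 0.1700, 0.1300], E[r] = -1.5100, γ^t·E[r] = -1.208000, running G = -2.608000
t=2: π = [0.2120, 0.1660, 0.1780, 0.1630, 0.1630, 0.1180], E[r] = -1.5480, γ^t·E[r] = -0.990720, running G = -3.598720
t=3: π = [0.2110, 0.1658, 0.1777, 0.1655, 0.1622, 0.1178], E[r] = -1.5523, γ^t·E[r] = -0.794778, running G = -4.393498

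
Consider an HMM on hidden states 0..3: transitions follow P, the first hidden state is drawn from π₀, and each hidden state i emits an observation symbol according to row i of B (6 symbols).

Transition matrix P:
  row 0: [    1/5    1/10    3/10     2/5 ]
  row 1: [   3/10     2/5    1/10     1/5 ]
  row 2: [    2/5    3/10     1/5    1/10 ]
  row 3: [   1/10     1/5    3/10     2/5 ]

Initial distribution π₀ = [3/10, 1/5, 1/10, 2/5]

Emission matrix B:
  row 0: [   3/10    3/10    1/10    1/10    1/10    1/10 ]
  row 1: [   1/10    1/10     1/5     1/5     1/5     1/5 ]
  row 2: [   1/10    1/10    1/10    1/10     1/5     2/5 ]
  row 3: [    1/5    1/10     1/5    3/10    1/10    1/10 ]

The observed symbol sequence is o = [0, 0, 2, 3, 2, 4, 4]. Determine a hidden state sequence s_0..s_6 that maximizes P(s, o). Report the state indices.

t=0: δ = [9.000e-02, 2.000e-02, 1.000e-02, 8.000e-02]  (obs o_0=0)
t=1: δ = [5.400e-03, 1.600e-03, 2.700e-03, 7.200e-03]  ψ = [0, 3, 0, 0]  (obs o_1=0)
t=2: δ = [1.080e-04, 2.880e-04, 2.160e-04, 5.760e-04]  ψ = [0, 3, 3, 3]  (obs o_2=2)
t=3: δ = [8.640e-06, 2.304e-05, 1.728e-05, 6.912e-05]  ψ = [1, 1, 3, 3]  (obs o_3=3)
t=4: δ = [6.912e-07, 2.765e-06, 2.074e-06, 5.530e-06]  ψ = [1, 3, 3, 3]  (obs o_4=2)
t=5: δ = [8.294e-08, 2.212e-07, 3.318e-07, 2.212e-07]  ψ = [1, 1, 3, 3]  (obs o_5=4)
t=6: δ = [1.327e-08, 1.991e-08, 1.327e-08, 8.847e-09]  ψ = [2, 2, 2, 3]  (obs o_6=4)
backtrack: best end state = 1; path = [0, 3, 3, 3, 3, 2, 1]

path = [0, 3, 3, 3, 3, 2, 1]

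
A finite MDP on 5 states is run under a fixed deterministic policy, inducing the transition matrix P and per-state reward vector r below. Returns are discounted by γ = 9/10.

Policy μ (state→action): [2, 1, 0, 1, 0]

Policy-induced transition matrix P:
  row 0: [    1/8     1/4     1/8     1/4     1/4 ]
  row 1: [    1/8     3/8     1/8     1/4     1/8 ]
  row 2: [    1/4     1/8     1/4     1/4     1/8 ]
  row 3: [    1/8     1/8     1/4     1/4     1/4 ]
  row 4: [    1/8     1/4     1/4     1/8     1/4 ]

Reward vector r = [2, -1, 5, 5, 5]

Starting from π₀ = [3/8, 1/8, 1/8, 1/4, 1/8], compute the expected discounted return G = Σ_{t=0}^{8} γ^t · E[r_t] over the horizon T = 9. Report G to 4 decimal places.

t=0: π = [0.3750, 0.1250, 0.1250, 0.2500, 0.1250], E[r] = 3.1250, γ^t·E[r] = 3.125000, running G = 3.125000
t=1: π = [0.1406, 0.2188, 0.1875, 0.2344, 0.2188], E[r] = 3.2656, γ^t·E[r] = 2.939063, running G = 6.064063
t=2: π = [0.1484, 0.2246, 0.2051, 0.2227, 0.1992], E[r] = 3.2070, γ^t·E[r] = 2.597695, running G = 8.661758
t=3: π = [0.1506, 0.2246, 0.2034, 0.2251, 0.1963], E[r] = 3.2004, γ^t·E[r] = 2.333120, running G = 10.994878
t=4: π = [0.1504, 0.2245, 0.2031, 0.2255, 0.1965], E[r] = 3.2016, γ^t·E[r] = 2.100589, running G = 13.095467
t=5: π = [0.1504, 0.2245, 0.2031, 0.2254, 0.1965], E[r] = 3.2019, γ^t·E[r] = 1.890672, running G = 14.986140
t=6: π = [0.1504, 0.2245, 0.2031, 0.2254, 0.1965], E[r] = 3.2019, γ^t·E[r] = 1.701611, running G = 16.687751
t=7: π = [0.1504, 0.2245, 0.2031, 0.2254, 0.1965], E[r] = 3.2019, γ^t·E[r] = 1.531451, running G = 18.219201
t=8: π = [0.1504, 0.2245, 0.2031, 0.2254, 0.1965], E[r] = 3.2019, γ^t·E[r] = 1.378306, running G = 19.597507

G = 19.5975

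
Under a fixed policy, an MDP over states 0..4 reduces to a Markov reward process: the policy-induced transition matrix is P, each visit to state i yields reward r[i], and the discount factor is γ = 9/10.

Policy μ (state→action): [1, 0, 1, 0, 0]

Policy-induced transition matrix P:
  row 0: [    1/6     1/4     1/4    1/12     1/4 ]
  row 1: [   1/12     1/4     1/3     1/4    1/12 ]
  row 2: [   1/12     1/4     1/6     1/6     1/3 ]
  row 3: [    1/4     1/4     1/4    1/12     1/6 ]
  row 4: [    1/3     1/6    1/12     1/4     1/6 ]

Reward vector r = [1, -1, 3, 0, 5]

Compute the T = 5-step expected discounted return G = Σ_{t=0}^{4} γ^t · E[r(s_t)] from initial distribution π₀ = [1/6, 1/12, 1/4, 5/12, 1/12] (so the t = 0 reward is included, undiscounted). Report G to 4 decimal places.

G = 6.2536

t=0: π = [0.1667, 0.0833, 0.2500, 0.4167, 0.0833], E[r] = 1.2500, γ^t·E[r] = 1.250000, running G = 1.250000
t=1: π = [0.1875, 0.2431, 0.2222, 0.1319, 0.2153], E[r] = 1.6875, γ^t·E[r] = 1.518750, running G = 2.768750
t=2: π = [0.1748, 0.2321, 0.2159, 0.1782, 0.1991], E[r] = 1.5856, γ^t·E[r] = 1.284375, running G = 4.053125
t=3: π = [0.1774, 0.2334, 0.2182, 0.1732, 0.1979], E[r] = 1.5878, γ^t·E[r] = 1.157520, running G = 5.210645
t=4: π = [0.1764, 0.2335, 0.2183, 0.1734, 0.1984], E[r] = 1.5896, γ^t·E[r] = 1.042938, running G = 6.253583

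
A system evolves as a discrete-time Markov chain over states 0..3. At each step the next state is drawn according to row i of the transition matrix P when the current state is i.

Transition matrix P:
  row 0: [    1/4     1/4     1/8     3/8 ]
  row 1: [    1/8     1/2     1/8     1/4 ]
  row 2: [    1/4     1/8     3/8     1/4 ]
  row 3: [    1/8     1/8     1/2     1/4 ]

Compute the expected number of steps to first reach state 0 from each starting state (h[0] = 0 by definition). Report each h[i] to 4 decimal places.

First-step conditioning: h[0] = 0; for i ≠ 0, h[i] = 1 + Σ_k P[i][k]·h[k].
  h[1] = 1 + 1/2·h[1] + 1/8·h[2] + 1/4·h[3]
  h[2] = 1 + 1/8·h[1] + 3/8·h[2] + 1/4·h[3]
  h[3] = 1 + 1/8·h[1] + 1/2·h[2] + 1/4·h[3]
Solving the 3×3 linear system over states ≠ 0 gives exactly h = [0, 192/31, 160/31, 180/31] (h[0] = 0 is the target).

h = [0.0000, 6.1935, 5.1613, 5.8065]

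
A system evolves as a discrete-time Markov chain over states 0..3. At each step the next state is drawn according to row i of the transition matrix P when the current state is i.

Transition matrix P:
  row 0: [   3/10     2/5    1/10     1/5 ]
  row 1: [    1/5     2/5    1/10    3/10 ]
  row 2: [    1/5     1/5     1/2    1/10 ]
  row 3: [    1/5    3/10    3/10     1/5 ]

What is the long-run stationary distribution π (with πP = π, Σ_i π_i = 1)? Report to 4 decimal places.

Balance equations π_j = Σ_i π_i·P[i][j]:
  π_0 = 3/10·π_0 + 1/5·π_1 + 1/5·π_2 + 1/5·π_3
  π_1 = 2/5·π_0 + 2/5·π_1 + 1/5·π_2 + 3/10·π_3
  π_2 = 1/10·π_0 + 1/10·π_1 + 1/2·π_2 + 3/10·π_3
  normalize: π_0 + π_1 + π_2 + π_3 = 1
Solving the linear system gives exactly π = [2/9, 209/630, 149/630, 22/105].

π = [0.2222, 0.3317, 0.2365, 0.2095]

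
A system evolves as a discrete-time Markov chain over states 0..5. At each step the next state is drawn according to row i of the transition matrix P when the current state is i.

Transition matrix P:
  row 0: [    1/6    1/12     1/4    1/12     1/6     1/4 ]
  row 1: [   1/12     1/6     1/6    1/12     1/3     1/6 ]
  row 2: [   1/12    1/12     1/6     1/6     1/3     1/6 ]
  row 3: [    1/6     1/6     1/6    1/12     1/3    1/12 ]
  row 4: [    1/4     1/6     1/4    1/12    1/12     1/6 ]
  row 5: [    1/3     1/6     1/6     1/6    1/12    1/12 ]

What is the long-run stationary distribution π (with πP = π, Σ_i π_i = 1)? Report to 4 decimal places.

Balance equations π_j = Σ_i π_i·P[i][j]:
  π_0 = 1/6·π_0 + 1/12·π_1 + 1/12·π_2 + 1/6·π_3 + 1/4·π_4 + 1/3·π_5
  π_1 = 1/12·π_0 + 1/6·π_1 + 1/12·π_2 + 1/6·π_3 + 1/6·π_4 + 1/6·π_5
  π_2 = 1/4·π_0 + 1/6·π_1 + 1/6·π_2 + 1/6·π_3 + 1/4·π_4 + 1/6·π_5
  π_3 = 1/12·π_0 + 1/12·π_1 + 1/6·π_2 + 1/12·π_3 + 1/12·π_4 + 1/6·π_5
  π_4 = 1/6·π_0 + 1/3·π_1 + 1/3·π_2 + 1/3·π_3 + 1/12·π_4 + 1/12·π_5
  normalize: π_0 + π_1 + π_2 + π_3 + π_4 + π_5 = 1
Solving the linear system gives exactly π = [57139/312434, 21059/156217, 62313/312434, 17687/156217, 65749/312434, 49741/312434].

π = [0.1829, 0.1348, 0.1994, 0.1132, 0.2104, 0.1592]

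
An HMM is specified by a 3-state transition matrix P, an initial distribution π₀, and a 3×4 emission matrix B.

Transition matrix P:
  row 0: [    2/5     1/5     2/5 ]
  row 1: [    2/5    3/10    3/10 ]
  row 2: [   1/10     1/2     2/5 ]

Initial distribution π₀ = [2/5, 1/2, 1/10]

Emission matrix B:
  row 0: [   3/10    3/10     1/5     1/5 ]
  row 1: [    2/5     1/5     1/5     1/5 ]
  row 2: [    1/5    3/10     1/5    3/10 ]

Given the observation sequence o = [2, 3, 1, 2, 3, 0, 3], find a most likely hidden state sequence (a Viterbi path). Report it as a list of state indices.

t=0: δ = [8.000e-02, 1.000e-01, 2.000e-02]  (obs o_0=2)
t=1: δ = [8.000e-03, 6.000e-03, 9.600e-03]  ψ = [1, 1, 0]  (obs o_1=3)
t=2: δ = [9.600e-04, 9.600e-04, 1.152e-03]  ψ = [0, 2, 2]  (obs o_2=1)
t=3: δ = [7.680e-05, 1.152e-04, 9.216e-05]  ψ = [0, 2, 2]  (obs o_3=2)
t=4: δ = [9.216e-06, 9.216e-06, 1.106e-05]  ψ = [1, 2, 2]  (obs o_4=3)
t=5: δ = [1.106e-06, 2.212e-06, 8.847e-07]  ψ = [0, 2, 2]  (obs o_5=0)
t=6: δ = [1.769e-07, 1.327e-07, 1.991e-07]  ψ = [1, 1, 1]  (obs o_6=3)
backtrack: best end state = 2; path = [0, 2, 2, 2, 2, 1, 2]

path = [0, 2, 2, 2, 2, 1, 2]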